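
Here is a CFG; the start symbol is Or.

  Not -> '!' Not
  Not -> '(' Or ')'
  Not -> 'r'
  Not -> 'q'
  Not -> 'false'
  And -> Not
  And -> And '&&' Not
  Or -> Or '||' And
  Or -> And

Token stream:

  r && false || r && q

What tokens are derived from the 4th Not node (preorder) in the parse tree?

q

[Or [Or [And [And [Not r]] && [Not false]]] || [And [And [Not r]] && [Not q]]]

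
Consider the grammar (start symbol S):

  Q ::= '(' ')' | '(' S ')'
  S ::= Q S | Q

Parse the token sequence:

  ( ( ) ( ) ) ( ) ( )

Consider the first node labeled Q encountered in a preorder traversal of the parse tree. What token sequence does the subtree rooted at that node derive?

[S [Q ( [S [Q ( )] [S [Q ( )]]] )] [S [Q ( )] [S [Q ( )]]]]

( ( ) ( ) )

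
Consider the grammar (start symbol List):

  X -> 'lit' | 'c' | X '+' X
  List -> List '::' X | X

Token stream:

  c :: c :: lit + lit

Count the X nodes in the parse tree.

5

[List [List [List [X c]] :: [X c]] :: [X [X lit] + [X lit]]]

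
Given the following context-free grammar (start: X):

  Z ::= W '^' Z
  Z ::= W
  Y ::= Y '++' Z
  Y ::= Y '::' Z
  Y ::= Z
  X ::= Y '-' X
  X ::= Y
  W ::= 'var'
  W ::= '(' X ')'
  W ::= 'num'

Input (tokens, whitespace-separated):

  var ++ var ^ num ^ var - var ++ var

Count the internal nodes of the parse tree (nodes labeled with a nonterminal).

18

[X [Y [Y [Z [W var]]] ++ [Z [W var] ^ [Z [W num] ^ [Z [W var]]]]] - [X [Y [Y [Z [W var]]] ++ [Z [W var]]]]]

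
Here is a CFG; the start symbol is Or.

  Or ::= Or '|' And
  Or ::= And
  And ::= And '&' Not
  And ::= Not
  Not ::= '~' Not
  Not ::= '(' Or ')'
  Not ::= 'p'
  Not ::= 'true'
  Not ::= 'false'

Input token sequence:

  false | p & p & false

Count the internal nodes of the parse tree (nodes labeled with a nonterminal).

10

[Or [Or [And [Not false]]] | [And [And [And [Not p]] & [Not p]] & [Not false]]]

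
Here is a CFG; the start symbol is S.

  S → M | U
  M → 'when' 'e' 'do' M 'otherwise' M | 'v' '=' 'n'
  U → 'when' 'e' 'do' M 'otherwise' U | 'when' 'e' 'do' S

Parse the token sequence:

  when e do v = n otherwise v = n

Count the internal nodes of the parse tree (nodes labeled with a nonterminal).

4

[S [M when e do [M v = n] otherwise [M v = n]]]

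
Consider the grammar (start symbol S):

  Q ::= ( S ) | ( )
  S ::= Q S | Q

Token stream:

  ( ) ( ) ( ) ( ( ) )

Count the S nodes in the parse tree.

[S [Q ( )] [S [Q ( )] [S [Q ( )] [S [Q ( [S [Q ( )]] )]]]]]

5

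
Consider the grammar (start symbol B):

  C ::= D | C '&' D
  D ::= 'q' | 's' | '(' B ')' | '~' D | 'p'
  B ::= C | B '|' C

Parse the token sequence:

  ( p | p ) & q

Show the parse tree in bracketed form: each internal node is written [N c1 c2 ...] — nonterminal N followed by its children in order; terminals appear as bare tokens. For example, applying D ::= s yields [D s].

B
C
C & D
D & D
( B ) & D
( B | C ) & D
( C | C ) & D
( D | C ) & D
( p | C ) & D
( p | D ) & D
( p | p ) & D
( p | p ) & q

[B [C [C [D ( [B [B [C [D p]]] | [C [D p]]] )]] & [D q]]]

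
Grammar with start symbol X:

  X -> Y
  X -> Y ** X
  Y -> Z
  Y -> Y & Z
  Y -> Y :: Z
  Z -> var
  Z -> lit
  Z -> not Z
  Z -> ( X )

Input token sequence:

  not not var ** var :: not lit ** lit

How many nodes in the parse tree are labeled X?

3

[X [Y [Z not [Z not [Z var]]]] ** [X [Y [Y [Z var]] :: [Z not [Z lit]]] ** [X [Y [Z lit]]]]]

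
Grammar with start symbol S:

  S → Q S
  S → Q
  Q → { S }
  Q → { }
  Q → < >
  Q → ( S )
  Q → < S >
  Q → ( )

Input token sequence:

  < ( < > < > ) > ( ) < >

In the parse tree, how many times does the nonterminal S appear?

[S [Q < [S [Q ( [S [Q < >] [S [Q < >]]] )]] >] [S [Q ( )] [S [Q < >]]]]

6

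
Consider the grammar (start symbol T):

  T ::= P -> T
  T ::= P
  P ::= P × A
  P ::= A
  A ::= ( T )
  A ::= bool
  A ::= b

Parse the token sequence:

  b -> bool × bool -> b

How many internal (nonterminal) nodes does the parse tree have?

11

[T [P [A b]] -> [T [P [P [A bool]] × [A bool]] -> [T [P [A b]]]]]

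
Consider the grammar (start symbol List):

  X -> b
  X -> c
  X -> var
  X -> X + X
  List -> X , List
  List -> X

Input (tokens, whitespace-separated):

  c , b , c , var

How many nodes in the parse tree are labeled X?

4

[List [X c] , [List [X b] , [List [X c] , [List [X var]]]]]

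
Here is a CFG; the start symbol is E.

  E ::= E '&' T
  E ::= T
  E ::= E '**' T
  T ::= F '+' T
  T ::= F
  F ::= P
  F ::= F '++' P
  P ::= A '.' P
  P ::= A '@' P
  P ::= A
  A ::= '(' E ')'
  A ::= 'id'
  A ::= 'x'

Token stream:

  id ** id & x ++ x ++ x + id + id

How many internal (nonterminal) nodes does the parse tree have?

29

[E [E [E [T [F [P [A id]]]]] ** [T [F [P [A id]]]]] & [T [F [F [F [P [A x]]] ++ [P [A x]]] ++ [P [A x]]] + [T [F [P [A id]]] + [T [F [P [A id]]]]]]]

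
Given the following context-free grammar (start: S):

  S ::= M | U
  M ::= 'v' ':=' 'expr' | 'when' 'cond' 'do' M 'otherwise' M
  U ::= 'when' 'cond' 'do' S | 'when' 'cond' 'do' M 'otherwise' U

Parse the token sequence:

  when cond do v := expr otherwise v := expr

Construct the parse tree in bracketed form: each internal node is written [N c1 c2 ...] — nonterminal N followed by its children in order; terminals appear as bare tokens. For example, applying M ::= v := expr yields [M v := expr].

[S [M when cond do [M v := expr] otherwise [M v := expr]]]

S
M
when cond do M otherwise M
when cond do v := expr otherwise M
when cond do v := expr otherwise v := expr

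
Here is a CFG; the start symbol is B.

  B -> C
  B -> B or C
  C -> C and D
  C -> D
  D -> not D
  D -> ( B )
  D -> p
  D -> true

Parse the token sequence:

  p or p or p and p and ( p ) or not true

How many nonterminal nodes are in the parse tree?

[B [B [B [B [C [D p]]] or [C [D p]]] or [C [C [C [D p]] and [D p]] and [D ( [B [C [D p]]] )]]] or [C [D not [D true]]]]

20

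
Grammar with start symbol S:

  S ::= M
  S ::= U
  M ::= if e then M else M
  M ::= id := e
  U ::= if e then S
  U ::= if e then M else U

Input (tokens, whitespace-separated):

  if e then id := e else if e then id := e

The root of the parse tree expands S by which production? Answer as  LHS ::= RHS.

[S [U if e then [M id := e] else [U if e then [S [M id := e]]]]]

S ::= U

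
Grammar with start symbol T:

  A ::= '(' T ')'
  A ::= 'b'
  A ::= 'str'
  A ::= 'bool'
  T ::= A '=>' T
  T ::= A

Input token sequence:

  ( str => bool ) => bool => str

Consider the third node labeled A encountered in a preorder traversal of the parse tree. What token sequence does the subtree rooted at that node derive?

[T [A ( [T [A str] => [T [A bool]]] )] => [T [A bool] => [T [A str]]]]

bool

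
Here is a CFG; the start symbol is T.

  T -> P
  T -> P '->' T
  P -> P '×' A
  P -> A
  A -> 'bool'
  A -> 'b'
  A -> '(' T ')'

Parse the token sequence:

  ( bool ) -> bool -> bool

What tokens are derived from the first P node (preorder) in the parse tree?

[T [P [A ( [T [P [A bool]]] )]] -> [T [P [A bool]] -> [T [P [A bool]]]]]

( bool )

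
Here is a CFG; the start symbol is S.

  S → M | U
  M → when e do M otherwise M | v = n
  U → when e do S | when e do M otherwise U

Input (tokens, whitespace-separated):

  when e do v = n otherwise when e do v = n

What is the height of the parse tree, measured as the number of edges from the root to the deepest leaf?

5

[S [U when e do [M v = n] otherwise [U when e do [S [M v = n]]]]]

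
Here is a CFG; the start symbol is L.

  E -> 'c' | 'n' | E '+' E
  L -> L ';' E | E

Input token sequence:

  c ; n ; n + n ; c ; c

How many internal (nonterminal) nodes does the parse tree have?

12

[L [L [L [L [L [E c]] ; [E n]] ; [E [E n] + [E n]]] ; [E c]] ; [E c]]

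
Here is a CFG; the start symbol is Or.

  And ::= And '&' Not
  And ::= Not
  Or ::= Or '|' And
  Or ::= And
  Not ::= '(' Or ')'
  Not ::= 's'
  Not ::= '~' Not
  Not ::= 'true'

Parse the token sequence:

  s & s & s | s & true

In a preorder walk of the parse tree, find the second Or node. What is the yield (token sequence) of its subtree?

s & s & s

[Or [Or [And [And [And [Not s]] & [Not s]] & [Not s]]] | [And [And [Not s]] & [Not true]]]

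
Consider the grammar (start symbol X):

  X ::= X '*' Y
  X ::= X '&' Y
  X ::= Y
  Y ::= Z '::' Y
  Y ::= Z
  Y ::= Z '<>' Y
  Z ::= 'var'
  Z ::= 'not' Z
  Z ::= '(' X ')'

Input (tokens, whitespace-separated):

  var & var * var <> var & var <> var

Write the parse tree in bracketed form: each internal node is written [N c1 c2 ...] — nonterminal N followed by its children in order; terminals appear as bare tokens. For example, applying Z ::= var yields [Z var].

[X [X [X [X [Y [Z var]]] & [Y [Z var]]] * [Y [Z var] <> [Y [Z var]]]] & [Y [Z var] <> [Y [Z var]]]]

X
X & Y
X * Y & Y
X & Y * Y & Y
Y & Y * Y & Y
Z & Y * Y & Y
var & Y * Y & Y
var & Z * Y & Y
var & var * Y & Y
var & var * Z <> Y & Y
var & var * var <> Y & Y
var & var * var <> Z & Y
var & var * var <> var & Y
var & var * var <> var & Z <> Y
var & var * var <> var & var <> Y
var & var * var <> var & var <> Z
var & var * var <> var & var <> var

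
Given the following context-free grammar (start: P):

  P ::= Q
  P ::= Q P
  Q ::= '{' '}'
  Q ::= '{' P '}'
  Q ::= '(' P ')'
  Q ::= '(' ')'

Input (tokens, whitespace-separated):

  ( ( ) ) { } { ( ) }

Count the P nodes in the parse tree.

5

[P [Q ( [P [Q ( )]] )] [P [Q { }] [P [Q { [P [Q ( )]] }]]]]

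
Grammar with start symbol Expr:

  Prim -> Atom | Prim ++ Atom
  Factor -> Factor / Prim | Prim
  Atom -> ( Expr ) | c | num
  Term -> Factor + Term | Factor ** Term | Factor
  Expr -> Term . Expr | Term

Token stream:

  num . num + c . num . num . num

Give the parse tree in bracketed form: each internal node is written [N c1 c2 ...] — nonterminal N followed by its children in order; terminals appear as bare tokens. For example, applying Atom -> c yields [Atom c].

[Expr [Term [Factor [Prim [Atom num]]]] . [Expr [Term [Factor [Prim [Atom num]]] + [Term [Factor [Prim [Atom c]]]]] . [Expr [Term [Factor [Prim [Atom num]]]] . [Expr [Term [Factor [Prim [Atom num]]]] . [Expr [Term [Factor [Prim [Atom num]]]]]]]]]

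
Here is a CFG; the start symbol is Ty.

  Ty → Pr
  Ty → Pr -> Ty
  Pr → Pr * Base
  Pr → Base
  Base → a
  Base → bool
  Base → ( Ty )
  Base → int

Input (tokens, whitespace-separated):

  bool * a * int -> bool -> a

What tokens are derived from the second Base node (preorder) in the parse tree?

[Ty [Pr [Pr [Pr [Base bool]] * [Base a]] * [Base int]] -> [Ty [Pr [Base bool]] -> [Ty [Pr [Base a]]]]]

a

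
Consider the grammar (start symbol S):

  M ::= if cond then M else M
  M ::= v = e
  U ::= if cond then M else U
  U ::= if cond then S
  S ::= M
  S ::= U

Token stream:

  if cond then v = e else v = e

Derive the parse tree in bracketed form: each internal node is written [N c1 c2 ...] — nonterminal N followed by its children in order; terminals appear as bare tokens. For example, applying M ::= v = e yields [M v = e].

S
M
if cond then M else M
if cond then v = e else M
if cond then v = e else v = e

[S [M if cond then [M v = e] else [M v = e]]]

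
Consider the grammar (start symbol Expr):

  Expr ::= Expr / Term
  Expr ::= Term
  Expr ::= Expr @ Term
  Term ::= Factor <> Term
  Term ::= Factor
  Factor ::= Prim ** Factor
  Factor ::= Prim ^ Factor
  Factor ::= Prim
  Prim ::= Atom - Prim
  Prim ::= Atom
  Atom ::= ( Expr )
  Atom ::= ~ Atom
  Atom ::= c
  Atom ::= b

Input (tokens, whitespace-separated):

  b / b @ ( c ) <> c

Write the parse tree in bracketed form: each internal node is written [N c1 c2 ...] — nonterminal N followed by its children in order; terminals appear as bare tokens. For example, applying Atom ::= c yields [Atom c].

[Expr [Expr [Expr [Term [Factor [Prim [Atom b]]]]] / [Term [Factor [Prim [Atom b]]]]] @ [Term [Factor [Prim [Atom ( [Expr [Term [Factor [Prim [Atom c]]]]] )]]] <> [Term [Factor [Prim [Atom c]]]]]]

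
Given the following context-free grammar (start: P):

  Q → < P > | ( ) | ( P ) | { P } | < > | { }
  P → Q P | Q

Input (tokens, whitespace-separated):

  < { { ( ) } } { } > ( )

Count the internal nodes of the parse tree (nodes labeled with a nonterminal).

[P [Q < [P [Q { [P [Q { [P [Q ( )]] }]] }] [P [Q { }]]] >] [P [Q ( )]]]

12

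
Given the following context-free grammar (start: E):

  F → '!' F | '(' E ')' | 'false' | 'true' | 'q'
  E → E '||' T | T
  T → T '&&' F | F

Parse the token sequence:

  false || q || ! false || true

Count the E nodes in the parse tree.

[E [E [E [E [T [F false]]] || [T [F q]]] || [T [F ! [F false]]]] || [T [F true]]]

4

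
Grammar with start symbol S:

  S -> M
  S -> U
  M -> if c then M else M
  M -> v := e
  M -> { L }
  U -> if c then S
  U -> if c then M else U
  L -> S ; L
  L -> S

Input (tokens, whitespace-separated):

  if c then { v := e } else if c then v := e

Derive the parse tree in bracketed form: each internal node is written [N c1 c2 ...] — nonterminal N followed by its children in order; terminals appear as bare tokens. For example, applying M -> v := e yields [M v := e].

S
U
if c then M else U
if c then { L } else U
if c then { S } else U
if c then { M } else U
if c then { v := e } else U
if c then { v := e } else if c then S
if c then { v := e } else if c then M
if c then { v := e } else if c then v := e

[S [U if c then [M { [L [S [M v := e]]] }] else [U if c then [S [M v := e]]]]]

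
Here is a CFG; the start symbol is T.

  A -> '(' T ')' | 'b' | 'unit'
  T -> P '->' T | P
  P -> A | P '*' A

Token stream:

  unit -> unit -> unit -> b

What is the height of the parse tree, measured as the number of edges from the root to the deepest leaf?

6

[T [P [A unit]] -> [T [P [A unit]] -> [T [P [A unit]] -> [T [P [A b]]]]]]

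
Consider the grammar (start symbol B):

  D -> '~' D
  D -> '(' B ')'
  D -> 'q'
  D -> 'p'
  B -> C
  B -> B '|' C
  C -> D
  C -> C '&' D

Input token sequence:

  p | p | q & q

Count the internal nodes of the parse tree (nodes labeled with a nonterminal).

11

[B [B [B [C [D p]]] | [C [D p]]] | [C [C [D q]] & [D q]]]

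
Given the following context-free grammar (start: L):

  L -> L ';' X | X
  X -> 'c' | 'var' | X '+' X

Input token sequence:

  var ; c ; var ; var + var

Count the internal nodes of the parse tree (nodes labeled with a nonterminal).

10

[L [L [L [L [X var]] ; [X c]] ; [X var]] ; [X [X var] + [X var]]]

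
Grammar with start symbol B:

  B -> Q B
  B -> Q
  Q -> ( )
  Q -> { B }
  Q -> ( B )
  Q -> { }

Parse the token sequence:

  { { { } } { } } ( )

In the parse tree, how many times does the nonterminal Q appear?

5

[B [Q { [B [Q { [B [Q { }]] }] [B [Q { }]]] }] [B [Q ( )]]]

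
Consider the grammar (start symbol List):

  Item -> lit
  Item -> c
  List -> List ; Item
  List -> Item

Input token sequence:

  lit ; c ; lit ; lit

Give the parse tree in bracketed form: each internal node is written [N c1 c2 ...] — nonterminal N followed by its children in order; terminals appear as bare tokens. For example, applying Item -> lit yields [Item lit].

[List [List [List [List [Item lit]] ; [Item c]] ; [Item lit]] ; [Item lit]]

List
List ; Item
List ; Item ; Item
List ; Item ; Item ; Item
Item ; Item ; Item ; Item
lit ; Item ; Item ; Item
lit ; c ; Item ; Item
lit ; c ; lit ; Item
lit ; c ; lit ; lit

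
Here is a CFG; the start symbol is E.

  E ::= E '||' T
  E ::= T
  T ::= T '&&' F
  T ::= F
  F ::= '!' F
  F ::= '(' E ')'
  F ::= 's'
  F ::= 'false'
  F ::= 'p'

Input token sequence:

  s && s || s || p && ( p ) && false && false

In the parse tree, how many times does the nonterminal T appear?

[E [E [E [T [T [F s]] && [F s]]] || [T [F s]]] || [T [T [T [T [F p]] && [F ( [E [T [F p]]] )]] && [F false]] && [F false]]]

8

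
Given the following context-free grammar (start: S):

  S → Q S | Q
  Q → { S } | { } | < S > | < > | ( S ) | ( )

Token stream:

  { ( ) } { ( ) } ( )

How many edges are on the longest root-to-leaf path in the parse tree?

[S [Q { [S [Q ( )]] }] [S [Q { [S [Q ( )]] }] [S [Q ( )]]]]

5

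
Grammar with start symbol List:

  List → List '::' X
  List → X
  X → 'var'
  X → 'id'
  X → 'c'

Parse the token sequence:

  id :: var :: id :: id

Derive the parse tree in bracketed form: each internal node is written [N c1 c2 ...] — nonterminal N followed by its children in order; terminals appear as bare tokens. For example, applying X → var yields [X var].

[List [List [List [List [X id]] :: [X var]] :: [X id]] :: [X id]]

List
List :: X
List :: X :: X
List :: X :: X :: X
X :: X :: X :: X
id :: X :: X :: X
id :: var :: X :: X
id :: var :: id :: X
id :: var :: id :: id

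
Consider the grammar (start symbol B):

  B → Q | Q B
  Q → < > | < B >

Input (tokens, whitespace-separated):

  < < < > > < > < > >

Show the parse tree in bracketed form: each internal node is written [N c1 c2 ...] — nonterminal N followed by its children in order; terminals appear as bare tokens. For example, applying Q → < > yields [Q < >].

[B [Q < [B [Q < [B [Q < >]] >] [B [Q < >] [B [Q < >]]]] >]]

B
Q
< B >
< Q B >
< < B > B >
< < Q > B >
< < < > > B >
< < < > > Q B >
< < < > > < > B >
< < < > > < > Q >
< < < > > < > < > >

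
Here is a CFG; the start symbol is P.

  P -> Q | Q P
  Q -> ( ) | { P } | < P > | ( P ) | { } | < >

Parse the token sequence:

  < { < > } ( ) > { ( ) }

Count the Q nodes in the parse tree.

[P [Q < [P [Q { [P [Q < >]] }] [P [Q ( )]]] >] [P [Q { [P [Q ( )]] }]]]

6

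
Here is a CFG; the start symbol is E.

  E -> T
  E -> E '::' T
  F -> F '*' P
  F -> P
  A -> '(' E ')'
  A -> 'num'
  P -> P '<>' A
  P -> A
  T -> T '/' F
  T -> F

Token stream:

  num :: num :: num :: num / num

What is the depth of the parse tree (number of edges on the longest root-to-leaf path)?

8

[E [E [E [E [T [F [P [A num]]]]] :: [T [F [P [A num]]]]] :: [T [F [P [A num]]]]] :: [T [T [F [P [A num]]]] / [F [P [A num]]]]]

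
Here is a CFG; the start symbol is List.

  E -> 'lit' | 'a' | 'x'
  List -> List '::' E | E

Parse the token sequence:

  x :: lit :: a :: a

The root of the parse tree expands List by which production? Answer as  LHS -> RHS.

[List [List [List [List [E x]] :: [E lit]] :: [E a]] :: [E a]]

List -> List '::' E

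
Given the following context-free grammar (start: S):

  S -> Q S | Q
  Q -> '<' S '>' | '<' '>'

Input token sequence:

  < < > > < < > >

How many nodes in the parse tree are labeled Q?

[S [Q < [S [Q < >]] >] [S [Q < [S [Q < >]] >]]]

4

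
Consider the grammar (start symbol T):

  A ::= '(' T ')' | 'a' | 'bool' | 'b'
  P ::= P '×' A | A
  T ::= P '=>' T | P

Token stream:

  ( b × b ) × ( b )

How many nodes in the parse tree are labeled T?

[T [P [P [A ( [T [P [P [A b]] × [A b]]] )]] × [A ( [T [P [A b]]] )]]]

3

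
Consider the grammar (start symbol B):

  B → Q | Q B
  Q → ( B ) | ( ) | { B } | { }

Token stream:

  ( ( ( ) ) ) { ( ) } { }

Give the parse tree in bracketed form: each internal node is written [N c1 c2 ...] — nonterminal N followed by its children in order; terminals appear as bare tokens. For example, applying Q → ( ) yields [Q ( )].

B
Q B
( B ) B
( Q ) B
( ( B ) ) B
( ( Q ) ) B
( ( ( ) ) ) B
( ( ( ) ) ) Q B
( ( ( ) ) ) { B } B
( ( ( ) ) ) { Q } B
( ( ( ) ) ) { ( ) } B
( ( ( ) ) ) { ( ) } Q
( ( ( ) ) ) { ( ) } { }

[B [Q ( [B [Q ( [B [Q ( )]] )]] )] [B [Q { [B [Q ( )]] }] [B [Q { }]]]]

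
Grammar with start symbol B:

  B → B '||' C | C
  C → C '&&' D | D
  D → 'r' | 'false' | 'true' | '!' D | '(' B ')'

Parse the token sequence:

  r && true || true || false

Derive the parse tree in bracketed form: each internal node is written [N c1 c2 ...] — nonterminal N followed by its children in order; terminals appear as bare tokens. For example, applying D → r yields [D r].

[B [B [B [C [C [D r]] && [D true]]] || [C [D true]]] || [C [D false]]]

B
B || C
B || C || C
C || C || C
C && D || C || C
D && D || C || C
r && D || C || C
r && true || C || C
r && true || D || C
r && true || true || C
r && true || true || D
r && true || true || false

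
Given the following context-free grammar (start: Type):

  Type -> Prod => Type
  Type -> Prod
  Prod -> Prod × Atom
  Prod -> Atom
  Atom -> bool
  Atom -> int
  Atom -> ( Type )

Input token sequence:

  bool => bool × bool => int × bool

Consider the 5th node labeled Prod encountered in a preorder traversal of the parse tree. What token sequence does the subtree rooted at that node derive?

[Type [Prod [Atom bool]] => [Type [Prod [Prod [Atom bool]] × [Atom bool]] => [Type [Prod [Prod [Atom int]] × [Atom bool]]]]]

int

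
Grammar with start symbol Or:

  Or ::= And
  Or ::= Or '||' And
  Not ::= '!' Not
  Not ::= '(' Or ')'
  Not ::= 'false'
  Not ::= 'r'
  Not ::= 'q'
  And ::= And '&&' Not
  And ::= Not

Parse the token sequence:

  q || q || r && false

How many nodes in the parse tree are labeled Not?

4

[Or [Or [Or [And [Not q]]] || [And [Not q]]] || [And [And [Not r]] && [Not false]]]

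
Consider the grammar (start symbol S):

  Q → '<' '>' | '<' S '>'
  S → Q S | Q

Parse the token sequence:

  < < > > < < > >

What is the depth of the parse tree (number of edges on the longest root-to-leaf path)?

5

[S [Q < [S [Q < >]] >] [S [Q < [S [Q < >]] >]]]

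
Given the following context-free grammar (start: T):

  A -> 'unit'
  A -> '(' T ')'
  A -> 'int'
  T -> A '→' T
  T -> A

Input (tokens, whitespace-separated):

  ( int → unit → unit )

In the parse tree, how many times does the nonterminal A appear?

[T [A ( [T [A int] → [T [A unit] → [T [A unit]]]] )]]

4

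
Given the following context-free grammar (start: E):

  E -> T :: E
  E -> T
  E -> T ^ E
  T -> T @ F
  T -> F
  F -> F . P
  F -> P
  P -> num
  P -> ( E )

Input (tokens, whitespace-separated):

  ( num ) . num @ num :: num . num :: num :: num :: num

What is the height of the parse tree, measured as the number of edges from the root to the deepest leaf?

[E [T [T [F [F [P ( [E [T [F [P num]]]] )]] . [P num]]] @ [F [P num]]] :: [E [T [F [F [P num]] . [P num]]] :: [E [T [F [P num]]] :: [E [T [F [P num]]] :: [E [T [F [P num]]]]]]]]

10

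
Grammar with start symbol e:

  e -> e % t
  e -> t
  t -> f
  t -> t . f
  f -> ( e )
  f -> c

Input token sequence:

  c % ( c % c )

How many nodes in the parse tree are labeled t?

[e [e [t [f c]]] % [t [f ( [e [e [t [f c]]] % [t [f c]]] )]]]

4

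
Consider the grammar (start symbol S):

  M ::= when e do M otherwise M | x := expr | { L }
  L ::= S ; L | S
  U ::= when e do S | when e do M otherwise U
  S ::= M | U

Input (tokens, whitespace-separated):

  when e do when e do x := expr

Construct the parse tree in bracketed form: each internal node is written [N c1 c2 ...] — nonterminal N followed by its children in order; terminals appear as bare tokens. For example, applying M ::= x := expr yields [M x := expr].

S
U
when e do S
when e do U
when e do when e do S
when e do when e do M
when e do when e do x := expr

[S [U when e do [S [U when e do [S [M x := expr]]]]]]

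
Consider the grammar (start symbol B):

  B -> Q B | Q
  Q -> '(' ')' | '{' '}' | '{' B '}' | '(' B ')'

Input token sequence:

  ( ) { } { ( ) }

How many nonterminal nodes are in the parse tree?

[B [Q ( )] [B [Q { }] [B [Q { [B [Q ( )]] }]]]]

8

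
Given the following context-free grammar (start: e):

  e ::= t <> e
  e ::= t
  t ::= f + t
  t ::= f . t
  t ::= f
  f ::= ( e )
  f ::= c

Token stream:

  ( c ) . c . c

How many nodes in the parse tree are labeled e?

2

[e [t [f ( [e [t [f c]]] )] . [t [f c] . [t [f c]]]]]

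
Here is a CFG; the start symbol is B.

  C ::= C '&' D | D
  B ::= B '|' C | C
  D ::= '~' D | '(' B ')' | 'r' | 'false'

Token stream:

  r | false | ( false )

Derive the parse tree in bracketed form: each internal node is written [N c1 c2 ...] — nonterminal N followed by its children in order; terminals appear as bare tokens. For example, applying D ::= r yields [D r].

[B [B [B [C [D r]]] | [C [D false]]] | [C [D ( [B [C [D false]]] )]]]

B
B | C
B | C | C
C | C | C
D | C | C
r | C | C
r | D | C
r | false | C
r | false | D
r | false | ( B )
r | false | ( C )
r | false | ( D )
r | false | ( false )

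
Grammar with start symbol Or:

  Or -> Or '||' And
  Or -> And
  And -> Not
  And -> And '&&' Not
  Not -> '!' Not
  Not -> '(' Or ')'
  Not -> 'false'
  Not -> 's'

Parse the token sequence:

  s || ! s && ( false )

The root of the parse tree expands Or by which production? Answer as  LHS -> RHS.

[Or [Or [And [Not s]]] || [And [And [Not ! [Not s]]] && [Not ( [Or [And [Not false]]] )]]]

Or -> Or '||' And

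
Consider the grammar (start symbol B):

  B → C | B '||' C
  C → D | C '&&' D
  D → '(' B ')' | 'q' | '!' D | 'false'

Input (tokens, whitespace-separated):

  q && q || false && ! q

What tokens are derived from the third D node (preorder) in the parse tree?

[B [B [C [C [D q]] && [D q]]] || [C [C [D false]] && [D ! [D q]]]]

false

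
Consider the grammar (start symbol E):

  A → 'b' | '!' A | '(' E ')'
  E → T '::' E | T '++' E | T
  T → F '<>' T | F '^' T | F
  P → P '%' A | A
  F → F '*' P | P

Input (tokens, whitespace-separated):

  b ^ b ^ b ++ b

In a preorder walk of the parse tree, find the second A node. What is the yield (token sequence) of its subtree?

b

[E [T [F [P [A b]]] ^ [T [F [P [A b]]] ^ [T [F [P [A b]]]]]] ++ [E [T [F [P [A b]]]]]]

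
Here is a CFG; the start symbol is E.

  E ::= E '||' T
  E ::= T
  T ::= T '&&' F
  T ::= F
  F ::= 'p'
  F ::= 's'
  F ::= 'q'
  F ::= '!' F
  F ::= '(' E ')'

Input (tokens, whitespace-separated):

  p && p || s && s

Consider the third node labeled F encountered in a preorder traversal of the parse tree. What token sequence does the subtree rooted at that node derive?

s

[E [E [T [T [F p]] && [F p]]] || [T [T [F s]] && [F s]]]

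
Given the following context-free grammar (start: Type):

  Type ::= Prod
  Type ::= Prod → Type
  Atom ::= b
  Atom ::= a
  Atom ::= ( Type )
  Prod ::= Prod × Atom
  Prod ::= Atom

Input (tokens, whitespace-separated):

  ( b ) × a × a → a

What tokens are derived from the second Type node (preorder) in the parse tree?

[Type [Prod [Prod [Prod [Atom ( [Type [Prod [Atom b]]] )]] × [Atom a]] × [Atom a]] → [Type [Prod [Atom a]]]]

b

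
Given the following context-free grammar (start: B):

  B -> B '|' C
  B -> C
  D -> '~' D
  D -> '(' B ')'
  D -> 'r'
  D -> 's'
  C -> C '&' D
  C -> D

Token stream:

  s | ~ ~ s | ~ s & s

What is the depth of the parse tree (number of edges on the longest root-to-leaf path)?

6

[B [B [B [C [D s]]] | [C [D ~ [D ~ [D s]]]]] | [C [C [D ~ [D s]]] & [D s]]]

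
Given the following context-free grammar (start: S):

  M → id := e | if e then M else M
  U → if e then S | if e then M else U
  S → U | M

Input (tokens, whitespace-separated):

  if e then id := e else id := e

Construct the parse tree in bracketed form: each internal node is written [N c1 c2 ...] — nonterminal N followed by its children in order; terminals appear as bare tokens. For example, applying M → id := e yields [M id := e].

S
M
if e then M else M
if e then id := e else M
if e then id := e else id := e

[S [M if e then [M id := e] else [M id := e]]]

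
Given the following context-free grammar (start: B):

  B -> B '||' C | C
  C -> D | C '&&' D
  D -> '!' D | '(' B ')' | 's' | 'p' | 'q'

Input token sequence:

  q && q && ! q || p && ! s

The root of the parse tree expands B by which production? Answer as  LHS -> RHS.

B -> B '||' C

[B [B [C [C [C [D q]] && [D q]] && [D ! [D q]]]] || [C [C [D p]] && [D ! [D s]]]]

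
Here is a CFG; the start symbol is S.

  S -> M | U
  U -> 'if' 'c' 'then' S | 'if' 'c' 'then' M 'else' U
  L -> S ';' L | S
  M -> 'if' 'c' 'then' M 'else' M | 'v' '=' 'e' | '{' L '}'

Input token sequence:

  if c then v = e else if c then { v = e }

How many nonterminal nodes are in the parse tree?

[S [U if c then [M v = e] else [U if c then [S [M { [L [S [M v = e]]] }]]]]]

9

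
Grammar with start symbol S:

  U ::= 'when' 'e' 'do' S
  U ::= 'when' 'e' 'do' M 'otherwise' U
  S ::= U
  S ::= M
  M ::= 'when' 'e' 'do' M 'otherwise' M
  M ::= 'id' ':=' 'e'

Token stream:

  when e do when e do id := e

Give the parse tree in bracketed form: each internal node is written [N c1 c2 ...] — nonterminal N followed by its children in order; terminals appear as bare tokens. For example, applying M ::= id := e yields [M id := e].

[S [U when e do [S [U when e do [S [M id := e]]]]]]

S
U
when e do S
when e do U
when e do when e do S
when e do when e do M
when e do when e do id := e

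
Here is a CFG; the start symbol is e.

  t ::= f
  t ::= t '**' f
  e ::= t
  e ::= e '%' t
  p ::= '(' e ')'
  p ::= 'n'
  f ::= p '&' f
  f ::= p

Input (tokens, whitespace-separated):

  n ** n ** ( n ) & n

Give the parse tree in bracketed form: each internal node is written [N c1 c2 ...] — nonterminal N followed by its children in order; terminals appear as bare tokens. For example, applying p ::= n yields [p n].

[e [t [t [t [f [p n]]] ** [f [p n]]] ** [f [p ( [e [t [f [p n]]]] )] & [f [p n]]]]]

e
t
t ** f
t ** f ** f
f ** f ** f
p ** f ** f
n ** f ** f
n ** p ** f
n ** n ** f
n ** n ** p & f
n ** n ** ( e ) & f
n ** n ** ( t ) & f
n ** n ** ( f ) & f
n ** n ** ( p ) & f
n ** n ** ( n ) & f
n ** n ** ( n ) & p
n ** n ** ( n ) & n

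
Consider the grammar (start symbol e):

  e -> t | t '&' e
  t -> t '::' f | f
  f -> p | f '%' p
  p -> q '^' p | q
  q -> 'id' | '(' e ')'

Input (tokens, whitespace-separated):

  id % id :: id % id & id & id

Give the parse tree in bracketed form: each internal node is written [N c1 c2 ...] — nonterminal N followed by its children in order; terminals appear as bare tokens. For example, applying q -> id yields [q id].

[e [t [t [f [f [p [q id]]] % [p [q id]]]] :: [f [f [p [q id]]] % [p [q id]]]] & [e [t [f [p [q id]]]] & [e [t [f [p [q id]]]]]]]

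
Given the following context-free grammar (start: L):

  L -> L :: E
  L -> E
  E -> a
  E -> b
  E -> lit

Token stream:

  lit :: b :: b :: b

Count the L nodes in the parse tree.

4

[L [L [L [L [E lit]] :: [E b]] :: [E b]] :: [E b]]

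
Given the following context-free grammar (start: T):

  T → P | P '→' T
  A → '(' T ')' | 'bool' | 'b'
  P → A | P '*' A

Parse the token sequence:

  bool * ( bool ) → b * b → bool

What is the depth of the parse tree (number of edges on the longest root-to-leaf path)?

6

[T [P [P [A bool]] * [A ( [T [P [A bool]]] )]] → [T [P [P [A b]] * [A b]] → [T [P [A bool]]]]]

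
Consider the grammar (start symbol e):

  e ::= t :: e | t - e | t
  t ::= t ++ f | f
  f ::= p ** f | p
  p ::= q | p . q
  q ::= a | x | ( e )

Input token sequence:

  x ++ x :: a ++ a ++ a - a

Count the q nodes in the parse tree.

[e [t [t [f [p [q x]]]] ++ [f [p [q x]]]] :: [e [t [t [t [f [p [q a]]]] ++ [f [p [q a]]]] ++ [f [p [q a]]]] - [e [t [f [p [q a]]]]]]]

6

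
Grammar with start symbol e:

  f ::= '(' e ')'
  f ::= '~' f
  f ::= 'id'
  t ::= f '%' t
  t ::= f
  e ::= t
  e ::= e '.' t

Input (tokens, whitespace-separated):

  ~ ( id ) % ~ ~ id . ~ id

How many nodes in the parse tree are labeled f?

[e [e [t [f ~ [f ( [e [t [f id]]] )]] % [t [f ~ [f ~ [f id]]]]]] . [t [f ~ [f id]]]]

8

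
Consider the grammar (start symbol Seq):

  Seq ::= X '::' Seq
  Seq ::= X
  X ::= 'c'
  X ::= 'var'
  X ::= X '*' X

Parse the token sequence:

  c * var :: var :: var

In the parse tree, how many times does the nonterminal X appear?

5

[Seq [X [X c] * [X var]] :: [Seq [X var] :: [Seq [X var]]]]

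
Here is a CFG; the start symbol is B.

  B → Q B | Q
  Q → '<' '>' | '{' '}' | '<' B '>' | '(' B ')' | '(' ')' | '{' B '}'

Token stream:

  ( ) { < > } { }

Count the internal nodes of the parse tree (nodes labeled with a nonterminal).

8

[B [Q ( )] [B [Q { [B [Q < >]] }] [B [Q { }]]]]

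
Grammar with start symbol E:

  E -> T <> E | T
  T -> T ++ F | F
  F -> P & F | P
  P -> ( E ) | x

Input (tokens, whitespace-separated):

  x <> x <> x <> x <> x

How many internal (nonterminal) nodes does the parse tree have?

[E [T [F [P x]]] <> [E [T [F [P x]]] <> [E [T [F [P x]]] <> [E [T [F [P x]]] <> [E [T [F [P x]]]]]]]]

20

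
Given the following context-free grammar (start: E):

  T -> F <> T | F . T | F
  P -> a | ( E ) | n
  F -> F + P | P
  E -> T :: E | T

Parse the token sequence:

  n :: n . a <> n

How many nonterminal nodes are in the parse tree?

[E [T [F [P n]]] :: [E [T [F [P n]] . [T [F [P a]] <> [T [F [P n]]]]]]]

14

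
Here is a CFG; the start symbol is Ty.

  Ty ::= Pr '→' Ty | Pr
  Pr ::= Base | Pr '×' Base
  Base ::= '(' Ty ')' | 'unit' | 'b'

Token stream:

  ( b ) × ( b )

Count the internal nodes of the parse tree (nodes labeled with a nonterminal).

[Ty [Pr [Pr [Base ( [Ty [Pr [Base b]]] )]] × [Base ( [Ty [Pr [Base b]]] )]]]

11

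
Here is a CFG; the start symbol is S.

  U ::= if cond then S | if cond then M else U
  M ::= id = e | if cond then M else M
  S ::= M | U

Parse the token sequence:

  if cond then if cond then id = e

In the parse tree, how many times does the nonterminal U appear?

[S [U if cond then [S [U if cond then [S [M id = e]]]]]]

2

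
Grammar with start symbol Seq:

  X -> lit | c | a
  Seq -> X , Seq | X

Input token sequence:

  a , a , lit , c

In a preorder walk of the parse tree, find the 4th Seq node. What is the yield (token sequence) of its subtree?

[Seq [X a] , [Seq [X a] , [Seq [X lit] , [Seq [X c]]]]]

c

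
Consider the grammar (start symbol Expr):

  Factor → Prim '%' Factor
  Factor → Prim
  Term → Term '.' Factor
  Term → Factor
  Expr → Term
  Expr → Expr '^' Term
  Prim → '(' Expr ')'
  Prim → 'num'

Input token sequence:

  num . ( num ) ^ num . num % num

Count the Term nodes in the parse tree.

[Expr [Expr [Term [Term [Factor [Prim num]]] . [Factor [Prim ( [Expr [Term [Factor [Prim num]]]] )]]]] ^ [Term [Term [Factor [Prim num]]] . [Factor [Prim num] % [Factor [Prim num]]]]]

5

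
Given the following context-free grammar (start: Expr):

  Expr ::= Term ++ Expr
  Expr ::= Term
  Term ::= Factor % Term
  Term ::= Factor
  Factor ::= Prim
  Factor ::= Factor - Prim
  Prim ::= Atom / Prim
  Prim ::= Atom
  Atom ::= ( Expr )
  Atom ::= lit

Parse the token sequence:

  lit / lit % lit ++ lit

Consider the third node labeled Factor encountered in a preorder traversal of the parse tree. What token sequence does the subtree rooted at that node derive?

[Expr [Term [Factor [Prim [Atom lit] / [Prim [Atom lit]]]] % [Term [Factor [Prim [Atom lit]]]]] ++ [Expr [Term [Factor [Prim [Atom lit]]]]]]

lit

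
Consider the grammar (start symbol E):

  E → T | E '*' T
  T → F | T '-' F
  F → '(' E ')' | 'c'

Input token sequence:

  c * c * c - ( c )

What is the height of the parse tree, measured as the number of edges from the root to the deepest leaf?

6

[E [E [E [T [F c]]] * [T [F c]]] * [T [T [F c]] - [F ( [E [T [F c]]] )]]]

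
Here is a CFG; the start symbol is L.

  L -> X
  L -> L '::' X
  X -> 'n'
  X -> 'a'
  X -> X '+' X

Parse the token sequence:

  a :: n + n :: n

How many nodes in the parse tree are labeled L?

[L [L [L [X a]] :: [X [X n] + [X n]]] :: [X n]]

3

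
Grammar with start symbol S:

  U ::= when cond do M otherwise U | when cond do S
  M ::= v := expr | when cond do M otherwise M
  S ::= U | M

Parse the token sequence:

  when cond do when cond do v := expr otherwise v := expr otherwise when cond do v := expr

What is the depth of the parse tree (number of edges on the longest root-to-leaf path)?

[S [U when cond do [M when cond do [M v := expr] otherwise [M v := expr]] otherwise [U when cond do [S [M v := expr]]]]]

5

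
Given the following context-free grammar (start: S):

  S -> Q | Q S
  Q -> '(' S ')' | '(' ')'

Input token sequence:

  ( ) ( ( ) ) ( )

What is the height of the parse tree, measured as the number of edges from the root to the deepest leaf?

[S [Q ( )] [S [Q ( [S [Q ( )]] )] [S [Q ( )]]]]

5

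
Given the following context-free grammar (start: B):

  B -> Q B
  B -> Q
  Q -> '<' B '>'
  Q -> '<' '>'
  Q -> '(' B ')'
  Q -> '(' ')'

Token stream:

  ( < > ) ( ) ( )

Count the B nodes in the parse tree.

[B [Q ( [B [Q < >]] )] [B [Q ( )] [B [Q ( )]]]]

4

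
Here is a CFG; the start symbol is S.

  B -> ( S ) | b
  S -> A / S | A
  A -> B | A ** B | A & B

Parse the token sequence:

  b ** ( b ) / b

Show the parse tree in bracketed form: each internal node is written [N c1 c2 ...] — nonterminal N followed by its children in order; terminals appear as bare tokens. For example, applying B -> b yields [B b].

[S [A [A [B b]] ** [B ( [S [A [B b]]] )]] / [S [A [B b]]]]

S
A / S
A ** B / S
B ** B / S
b ** B / S
b ** ( S ) / S
b ** ( A ) / S
b ** ( B ) / S
b ** ( b ) / S
b ** ( b ) / A
b ** ( b ) / B
b ** ( b ) / b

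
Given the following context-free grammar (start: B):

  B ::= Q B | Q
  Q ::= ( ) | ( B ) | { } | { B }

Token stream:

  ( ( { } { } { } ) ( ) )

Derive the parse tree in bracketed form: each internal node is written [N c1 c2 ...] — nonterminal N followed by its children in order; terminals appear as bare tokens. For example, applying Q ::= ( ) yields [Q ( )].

B
Q
( B )
( Q B )
( ( B ) B )
( ( Q B ) B )
( ( { } B ) B )
( ( { } Q B ) B )
( ( { } { } B ) B )
( ( { } { } Q ) B )
( ( { } { } { } ) B )
( ( { } { } { } ) Q )
( ( { } { } { } ) ( ) )

[B [Q ( [B [Q ( [B [Q { }] [B [Q { }] [B [Q { }]]]] )] [B [Q ( )]]] )]]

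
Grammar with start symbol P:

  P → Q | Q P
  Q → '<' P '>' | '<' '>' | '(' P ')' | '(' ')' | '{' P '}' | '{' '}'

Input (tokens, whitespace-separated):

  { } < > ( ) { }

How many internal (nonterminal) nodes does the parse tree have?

8

[P [Q { }] [P [Q < >] [P [Q ( )] [P [Q { }]]]]]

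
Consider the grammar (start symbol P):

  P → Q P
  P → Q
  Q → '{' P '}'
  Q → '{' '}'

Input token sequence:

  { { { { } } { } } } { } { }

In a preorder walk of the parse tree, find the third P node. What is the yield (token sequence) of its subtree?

[P [Q { [P [Q { [P [Q { [P [Q { }]] }] [P [Q { }]]] }]] }] [P [Q { }] [P [Q { }]]]]

{ { } } { }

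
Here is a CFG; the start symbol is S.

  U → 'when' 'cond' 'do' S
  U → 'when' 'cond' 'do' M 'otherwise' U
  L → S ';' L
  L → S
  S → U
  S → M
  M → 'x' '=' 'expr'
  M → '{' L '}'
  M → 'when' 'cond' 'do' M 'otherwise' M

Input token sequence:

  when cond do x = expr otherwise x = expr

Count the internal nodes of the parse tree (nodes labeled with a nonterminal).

[S [M when cond do [M x = expr] otherwise [M x = expr]]]

4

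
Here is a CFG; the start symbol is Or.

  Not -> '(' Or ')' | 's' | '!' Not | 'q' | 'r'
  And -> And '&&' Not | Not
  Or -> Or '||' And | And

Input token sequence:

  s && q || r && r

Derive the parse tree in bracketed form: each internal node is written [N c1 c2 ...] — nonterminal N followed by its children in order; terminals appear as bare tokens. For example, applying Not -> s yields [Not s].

Or
Or || And
And || And
And && Not || And
Not && Not || And
s && Not || And
s && q || And
s && q || And && Not
s && q || Not && Not
s && q || r && Not
s && q || r && r

[Or [Or [And [And [Not s]] && [Not q]]] || [And [And [Not r]] && [Not r]]]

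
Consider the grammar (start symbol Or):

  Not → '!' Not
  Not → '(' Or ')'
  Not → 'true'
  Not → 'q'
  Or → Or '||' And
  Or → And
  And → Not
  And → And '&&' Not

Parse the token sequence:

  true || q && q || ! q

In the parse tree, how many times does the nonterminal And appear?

4

[Or [Or [Or [And [Not true]]] || [And [And [Not q]] && [Not q]]] || [And [Not ! [Not q]]]]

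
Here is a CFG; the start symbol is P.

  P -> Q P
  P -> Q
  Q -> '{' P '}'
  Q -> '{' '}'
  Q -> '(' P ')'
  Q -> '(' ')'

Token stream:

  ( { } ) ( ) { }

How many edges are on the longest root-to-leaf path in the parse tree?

[P [Q ( [P [Q { }]] )] [P [Q ( )] [P [Q { }]]]]

4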